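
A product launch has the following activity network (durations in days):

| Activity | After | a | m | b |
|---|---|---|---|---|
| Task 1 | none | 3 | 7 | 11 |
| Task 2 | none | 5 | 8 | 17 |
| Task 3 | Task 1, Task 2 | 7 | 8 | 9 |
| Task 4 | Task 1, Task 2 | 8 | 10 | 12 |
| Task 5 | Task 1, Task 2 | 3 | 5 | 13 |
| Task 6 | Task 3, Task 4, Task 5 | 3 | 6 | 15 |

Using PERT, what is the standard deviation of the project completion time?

2.91 days

te_Task 1 = (3 + 4·7 + 11)/6 = 42/6 = 7; σ²_Task 1 = ((11−3)/6)² = 1.778
te_Task 2 = (5 + 4·8 + 17)/6 = 54/6 = 9; σ²_Task 2 = ((17−5)/6)² = 4.000
te_Task 3 = (7 + 4·8 + 9)/6 = 48/6 = 8; σ²_Task 3 = ((9−7)/6)² = 0.111
te_Task 4 = (8 + 4·10 + 12)/6 = 60/6 = 10; σ²_Task 4 = ((12−8)/6)² = 0.444
te_Task 5 = (3 + 4·5 + 13)/6 = 36/6 = 6; σ²_Task 5 = ((13−3)/6)² = 2.778
te_Task 6 = (3 + 4·6 + 15)/6 = 42/6 = 7; σ²_Task 6 = ((15−3)/6)² = 4.000

Forward pass:
ES_Task 1 = 0; EF_Task 1 = 7
ES_Task 2 = 0; EF_Task 2 = 9
ES_Task 3 = max(EF_Task 1=7, EF_Task 2=9) = 9; EF_Task 3 = 9+8 = 17
ES_Task 4 = max(EF_Task 1=7, EF_Task 2=9) = 9; EF_Task 4 = 9+10 = 19
ES_Task 5 = max(EF_Task 1=7, EF_Task 2=9) = 9; EF_Task 5 = 9+6 = 15
ES_Task 6 = max(EF_Task 3=17, EF_Task 4=19, EF_Task 5=15) = 19; EF_Task 6 = 19+7 = 26
Expected project duration μ = 26 days. Critical path: Task 2 → Task 4 → Task 6.

Variance along critical path = 4.000 + 0.444 + 4.000 = 8.444
σ = √8.444 = 2.906 days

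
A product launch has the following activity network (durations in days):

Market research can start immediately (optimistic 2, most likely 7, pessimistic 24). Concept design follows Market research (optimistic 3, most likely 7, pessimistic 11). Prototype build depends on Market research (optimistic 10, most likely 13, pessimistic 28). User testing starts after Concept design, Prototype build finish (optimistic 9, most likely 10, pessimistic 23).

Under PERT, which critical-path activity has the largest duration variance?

Market research

te_Market research = (2 + 4·7 + 24)/6 = 54/6 = 9; σ²_Market research = ((24−2)/6)² = 13.444
te_Concept design = (3 + 4·7 + 11)/6 = 42/6 = 7; σ²_Concept design = ((11−3)/6)² = 1.778
te_Prototype build = (10 + 4·13 + 28)/6 = 90/6 = 15; σ²_Prototype build = ((28−10)/6)² = 9.000
te_User testing = (9 + 4·10 + 23)/6 = 72/6 = 12; σ²_User testing = ((23−9)/6)² = 5.444

Forward pass:
ES_Market research = 0; EF_Market research = 9
ES_Concept design = 9; EF_Concept design = 9+7 = 16
ES_Prototype build = 9; EF_Prototype build = 9+15 = 24
ES_User testing = max(EF_Concept design=16, EF_Prototype build=24) = 24; EF_User testing = 24+12 = 36
Expected project duration μ = 36 days. Critical path: Market research → Prototype build → User testing.

Variances on critical path: σ²_Market research=13.444, σ²_Prototype build=9.000, σ²_User testing=5.444.
Largest is σ²_Market research = 13.444.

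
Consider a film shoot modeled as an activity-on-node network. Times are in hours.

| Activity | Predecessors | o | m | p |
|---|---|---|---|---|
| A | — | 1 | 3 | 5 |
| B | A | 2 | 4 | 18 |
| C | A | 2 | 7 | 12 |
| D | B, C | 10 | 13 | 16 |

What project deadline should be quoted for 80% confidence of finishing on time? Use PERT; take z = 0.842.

24.7 hours

te_A = (1 + 4·3 + 5)/6 = 18/6 = 3; σ²_A = ((5−1)/6)² = 0.444
te_B = (2 + 4·4 + 18)/6 = 36/6 = 6; σ²_B = ((18−2)/6)² = 7.111
te_C = (2 + 4·7 + 12)/6 = 42/6 = 7; σ²_C = ((12−2)/6)² = 2.778
te_D = (10 + 4·13 + 16)/6 = 78/6 = 13; σ²_D = ((16−10)/6)² = 1.000

Forward pass:
ES_A = 0; EF_A = 3
ES_B = 3; EF_B = 3+6 = 9
ES_C = 3; EF_C = 3+7 = 10
ES_D = max(EF_B=9, EF_C=10) = 10; EF_D = 10+13 = 23
Expected project duration μ = 23 hours. Critical path: A → C → D.

Variance along critical path = 0.444 + 2.778 + 1.000 = 4.222; σ = 2.055 hours.
D = μ + z·σ = 23 + 0.842·2.055 = 24.7 hours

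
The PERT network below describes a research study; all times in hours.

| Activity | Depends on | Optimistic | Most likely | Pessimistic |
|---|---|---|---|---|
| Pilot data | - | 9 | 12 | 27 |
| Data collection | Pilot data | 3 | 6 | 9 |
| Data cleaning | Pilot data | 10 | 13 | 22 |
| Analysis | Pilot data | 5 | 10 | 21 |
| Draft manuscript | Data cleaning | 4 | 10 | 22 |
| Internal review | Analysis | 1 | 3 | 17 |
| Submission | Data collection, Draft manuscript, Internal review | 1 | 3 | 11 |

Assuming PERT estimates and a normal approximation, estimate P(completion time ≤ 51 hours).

0.946

te_Pilot data = (9 + 4·12 + 27)/6 = 84/6 = 14; σ²_Pilot data = ((27−9)/6)² = 9.000
te_Data collection = (3 + 4·6 + 9)/6 = 36/6 = 6; σ²_Data collection = ((9−3)/6)² = 1.000
te_Data cleaning = (10 + 4·13 + 22)/6 = 84/6 = 14; σ²_Data cleaning = ((22−10)/6)² = 4.000
te_Analysis = (5 + 4·10 + 21)/6 = 66/6 = 11; σ²_Analysis = ((21−5)/6)² = 7.111
te_Draft manuscript = (4 + 4·10 + 22)/6 = 66/6 = 11; σ²_Draft manuscript = ((22−4)/6)² = 9.000
te_Internal review = (1 + 4·3 + 17)/6 = 30/6 = 5; σ²_Internal review = ((17−1)/6)² = 7.111
te_Submission = (1 + 4·3 + 11)/6 = 24/6 = 4; σ²_Submission = ((11−1)/6)² = 2.778

Forward pass:
ES_Pilot data = 0; EF_Pilot data = 14
ES_Data collection = 14; EF_Data collection = 14+6 = 20
ES_Data cleaning = 14; EF_Data cleaning = 14+14 = 28
ES_Analysis = 14; EF_Analysis = 14+11 = 25
ES_Draft manuscript = 28; EF_Draft manuscript = 28+11 = 39
ES_Internal review = 25; EF_Internal review = 25+5 = 30
ES_Submission = max(EF_Data collection=20, EF_Draft manuscript=39, EF_Internal review=30) = 39; EF_Submission = 39+4 = 43
Expected project duration μ = 43 hours. Critical path: Pilot data → Data cleaning → Draft manuscript → Submission.

Variance along critical path = 9.000 + 4.000 + 9.000 + 2.778 = 24.778; σ = √24.778 = 4.978 hours.
Z = (51 − 43) / 4.978 = 1.607
P(T ≤ 51) = Φ(1.607) ≈ 0.946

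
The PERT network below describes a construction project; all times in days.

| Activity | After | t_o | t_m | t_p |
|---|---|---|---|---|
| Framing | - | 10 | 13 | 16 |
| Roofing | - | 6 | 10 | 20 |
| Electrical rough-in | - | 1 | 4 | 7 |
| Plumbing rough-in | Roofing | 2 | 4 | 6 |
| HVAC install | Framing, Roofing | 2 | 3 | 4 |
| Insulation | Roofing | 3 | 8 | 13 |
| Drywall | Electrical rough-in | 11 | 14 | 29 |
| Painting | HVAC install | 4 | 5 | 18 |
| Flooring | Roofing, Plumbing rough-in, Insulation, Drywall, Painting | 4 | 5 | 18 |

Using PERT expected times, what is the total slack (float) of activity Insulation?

te_Framing = (10 + 4·13 + 16)/6 = 78/6 = 13
te_Roofing = (6 + 4·10 + 20)/6 = 66/6 = 11
te_Electrical rough-in = (1 + 4·4 + 7)/6 = 24/6 = 4
te_Plumbing rough-in = (2 + 4·4 + 6)/6 = 24/6 = 4
te_HVAC install = (2 + 4·3 + 4)/6 = 18/6 = 3
te_Insulation = (3 + 4·8 + 13)/6 = 48/6 = 8
te_Drywall = (11 + 4·14 + 29)/6 = 96/6 = 16
te_Painting = (4 + 4·5 + 18)/6 = 42/6 = 7
te_Flooring = (4 + 4·5 + 18)/6 = 42/6 = 7

Forward pass:
ES_Framing = 0; EF_Framing = 13
ES_Roofing = 0; EF_Roofing = 11
ES_Electrical rough-in = 0; EF_Electrical rough-in = 4
ES_Plumbing rough-in = 11; EF_Plumbing rough-in = 11+4 = 15
ES_HVAC install = max(EF_Framing=13, EF_Roofing=11) = 13; EF_HVAC install = 13+3 = 16
ES_Insulation = 11; EF_Insulation = 11+8 = 19
ES_Drywall = 4; EF_Drywall = 4+16 = 20
ES_Painting = 16; EF_Painting = 16+7 = 23
ES_Flooring = max(EF_Roofing=11, EF_Plumbing rough-in=15, EF_Insulation=19, EF_Drywall=20, EF_Painting=23) = 23; EF_Flooring = 23+7 = 30
Expected project duration μ = 30 days. Critical path: Framing → HVAC install → Painting → Flooring.

Backward pass:
LF_Flooring = 30; LS_Flooring = 30−7 = 23
LF_Painting = LS_Flooring = 23; LS_Painting = 23−7 = 16
LF_Drywall = LS_Flooring = 23; LS_Drywall = 23−16 = 7
LF_Insulation = LS_Flooring = 23; LS_Insulation = 23−8 = 15
LF_HVAC install = LS_Painting = 16; LS_HVAC install = 16−3 = 13
LF_Plumbing rough-in = LS_Flooring = 23; LS_Plumbing rough-in = 23−4 = 19
LF_Electrical rough-in = LS_Drywall = 7; LS_Electrical rough-in = 7−4 = 3
LF_Roofing = min(LS_Plumbing rough-in=19, LS_HVAC install=13, LS_Insulation=15, LS_Flooring=23) = 13; LS_Roofing = 13−11 = 2
LF_Framing = LS_HVAC install = 13; LS_Framing = 13−13 = 0
Slack_Insulation = LS_Insulation − ES_Insulation = 15 − 11 = 4

4 days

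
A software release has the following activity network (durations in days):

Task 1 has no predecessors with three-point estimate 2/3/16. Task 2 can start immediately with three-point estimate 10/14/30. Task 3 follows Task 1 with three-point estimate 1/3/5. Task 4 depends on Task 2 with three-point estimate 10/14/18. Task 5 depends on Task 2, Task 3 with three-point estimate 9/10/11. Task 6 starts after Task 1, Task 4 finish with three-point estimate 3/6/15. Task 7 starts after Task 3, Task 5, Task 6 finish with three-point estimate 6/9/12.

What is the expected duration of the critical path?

46 days

te_Task 1 = (2 + 4·3 + 16)/6 = 30/6 = 5
te_Task 2 = (10 + 4·14 + 30)/6 = 96/6 = 16
te_Task 3 = (1 + 4·3 + 5)/6 = 18/6 = 3
te_Task 4 = (10 + 4·14 + 18)/6 = 84/6 = 14
te_Task 5 = (9 + 4·10 + 11)/6 = 60/6 = 10
te_Task 6 = (3 + 4·6 + 15)/6 = 42/6 = 7
te_Task 7 = (6 + 4·9 + 12)/6 = 54/6 = 9

Forward pass:
ES_Task 1 = 0; EF_Task 1 = 5
ES_Task 2 = 0; EF_Task 2 = 16
ES_Task 3 = 5; EF_Task 3 = 5+3 = 8
ES_Task 4 = 16; EF_Task 4 = 16+14 = 30
ES_Task 5 = max(EF_Task 2=16, EF_Task 3=8) = 16; EF_Task 5 = 16+10 = 26
ES_Task 6 = max(EF_Task 1=5, EF_Task 4=30) = 30; EF_Task 6 = 30+7 = 37
ES_Task 7 = max(EF_Task 3=8, EF_Task 5=26, EF_Task 6=37) = 37; EF_Task 7 = 37+9 = 46
Expected project duration μ = 46 days. Critical path: Task 2 → Task 4 → Task 6 → Task 7.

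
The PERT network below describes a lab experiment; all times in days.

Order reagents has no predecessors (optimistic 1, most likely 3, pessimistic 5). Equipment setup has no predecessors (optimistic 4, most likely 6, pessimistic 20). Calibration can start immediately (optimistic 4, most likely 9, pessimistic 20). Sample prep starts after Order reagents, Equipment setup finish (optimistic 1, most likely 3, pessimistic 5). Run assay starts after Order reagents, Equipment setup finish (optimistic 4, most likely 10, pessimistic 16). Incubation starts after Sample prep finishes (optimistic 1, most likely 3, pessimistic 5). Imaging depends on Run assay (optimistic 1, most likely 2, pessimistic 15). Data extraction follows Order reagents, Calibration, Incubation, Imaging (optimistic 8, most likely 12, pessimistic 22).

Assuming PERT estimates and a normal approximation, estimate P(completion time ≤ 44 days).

0.972

te_Order reagents = (1 + 4·3 + 5)/6 = 18/6 = 3; σ²_Order reagents = ((5−1)/6)² = 0.444
te_Equipment setup = (4 + 4·6 + 20)/6 = 48/6 = 8; σ²_Equipment setup = ((20−4)/6)² = 7.111
te_Calibration = (4 + 4·9 + 20)/6 = 60/6 = 10; σ²_Calibration = ((20−4)/6)² = 7.111
te_Sample prep = (1 + 4·3 + 5)/6 = 18/6 = 3; σ²_Sample prep = ((5−1)/6)² = 0.444
te_Run assay = (4 + 4·10 + 16)/6 = 60/6 = 10; σ²_Run assay = ((16−4)/6)² = 4.000
te_Incubation = (1 + 4·3 + 5)/6 = 18/6 = 3; σ²_Incubation = ((5−1)/6)² = 0.444
te_Imaging = (1 + 4·2 + 15)/6 = 24/6 = 4; σ²_Imaging = ((15−1)/6)² = 5.444
te_Data extraction = (8 + 4·12 + 22)/6 = 78/6 = 13; σ²_Data extraction = ((22−8)/6)² = 5.444

Forward pass:
ES_Order reagents = 0; EF_Order reagents = 3
ES_Equipment setup = 0; EF_Equipment setup = 8
ES_Calibration = 0; EF_Calibration = 10
ES_Sample prep = max(EF_Order reagents=3, EF_Equipment setup=8) = 8; EF_Sample prep = 8+3 = 11
ES_Run assay = max(EF_Order reagents=3, EF_Equipment setup=8) = 8; EF_Run assay = 8+10 = 18
ES_Incubation = 11; EF_Incubation = 11+3 = 14
ES_Imaging = 18; EF_Imaging = 18+4 = 22
ES_Data extraction = max(EF_Order reagents=3, EF_Calibration=10, EF_Incubation=14, EF_Imaging=22) = 22; EF_Data extraction = 22+13 = 35
Expected project duration μ = 35 days. Critical path: Equipment setup → Run assay → Imaging → Data extraction.

Variance along critical path = 7.111 + 4.000 + 5.444 + 5.444 = 22.000; σ = √22.000 = 4.690 days.
Z = (44 − 35) / 4.690 = 1.919
P(T ≤ 44) = Φ(1.919) ≈ 0.972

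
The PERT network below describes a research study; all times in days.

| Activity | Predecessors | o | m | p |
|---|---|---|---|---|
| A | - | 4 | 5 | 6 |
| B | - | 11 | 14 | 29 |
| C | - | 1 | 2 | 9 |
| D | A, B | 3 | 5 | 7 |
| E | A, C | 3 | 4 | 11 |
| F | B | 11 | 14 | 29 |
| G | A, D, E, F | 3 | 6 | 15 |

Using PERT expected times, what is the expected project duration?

te_A = (4 + 4·5 + 6)/6 = 30/6 = 5
te_B = (11 + 4·14 + 29)/6 = 96/6 = 16
te_C = (1 + 4·2 + 9)/6 = 18/6 = 3
te_D = (3 + 4·5 + 7)/6 = 30/6 = 5
te_E = (3 + 4·4 + 11)/6 = 30/6 = 5
te_F = (11 + 4·14 + 29)/6 = 96/6 = 16
te_G = (3 + 4·6 + 15)/6 = 42/6 = 7

Forward pass:
ES_A = 0; EF_A = 5
ES_B = 0; EF_B = 16
ES_C = 0; EF_C = 3
ES_D = max(EF_A=5, EF_B=16) = 16; EF_D = 16+5 = 21
ES_E = max(EF_A=5, EF_C=3) = 5; EF_E = 5+5 = 10
ES_F = 16; EF_F = 16+16 = 32
ES_G = max(EF_A=5, EF_D=21, EF_E=10, EF_F=32) = 32; EF_G = 32+7 = 39
Expected project duration μ = 39 days. Critical path: B → F → G.

39 days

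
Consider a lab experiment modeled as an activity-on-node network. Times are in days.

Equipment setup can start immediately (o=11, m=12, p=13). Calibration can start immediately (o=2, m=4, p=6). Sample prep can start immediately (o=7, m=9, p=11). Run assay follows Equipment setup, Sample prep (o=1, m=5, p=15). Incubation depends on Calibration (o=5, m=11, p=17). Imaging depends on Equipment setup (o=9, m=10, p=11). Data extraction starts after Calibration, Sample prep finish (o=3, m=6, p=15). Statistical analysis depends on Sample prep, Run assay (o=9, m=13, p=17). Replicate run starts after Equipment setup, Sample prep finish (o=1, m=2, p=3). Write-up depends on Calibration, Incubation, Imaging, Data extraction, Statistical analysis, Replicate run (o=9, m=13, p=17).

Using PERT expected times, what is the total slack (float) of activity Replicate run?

17 days

te_Equipment setup = (11 + 4·12 + 13)/6 = 72/6 = 12
te_Calibration = (2 + 4·4 + 6)/6 = 24/6 = 4
te_Sample prep = (7 + 4·9 + 11)/6 = 54/6 = 9
te_Run assay = (1 + 4·5 + 15)/6 = 36/6 = 6
te_Incubation = (5 + 4·11 + 17)/6 = 66/6 = 11
te_Imaging = (9 + 4·10 + 11)/6 = 60/6 = 10
te_Data extraction = (3 + 4·6 + 15)/6 = 42/6 = 7
te_Statistical analysis = (9 + 4·13 + 17)/6 = 78/6 = 13
te_Replicate run = (1 + 4·2 + 3)/6 = 12/6 = 2
te_Write-up = (9 + 4·13 + 17)/6 = 78/6 = 13

Forward pass:
ES_Equipment setup = 0; EF_Equipment setup = 12
ES_Calibration = 0; EF_Calibration = 4
ES_Sample prep = 0; EF_Sample prep = 9
ES_Run assay = max(EF_Equipment setup=12, EF_Sample prep=9) = 12; EF_Run assay = 12+6 = 18
ES_Incubation = 4; EF_Incubation = 4+11 = 15
ES_Imaging = 12; EF_Imaging = 12+10 = 22
ES_Data extraction = max(EF_Calibration=4, EF_Sample prep=9) = 9; EF_Data extraction = 9+7 = 16
ES_Statistical analysis = max(EF_Sample prep=9, EF_Run assay=18) = 18; EF_Statistical analysis = 18+13 = 31
ES_Replicate run = max(EF_Equipment setup=12, EF_Sample prep=9) = 12; EF_Replicate run = 12+2 = 14
ES_Write-up = max(EF_Calibration=4, EF_Incubation=15, EF_Imaging=22, EF_Data extraction=16, EF_Statistical analysis=31, EF_Replicate run=14) = 31; EF_Write-up = 31+13 = 44
Expected project duration μ = 44 days. Critical path: Equipment setup → Run assay → Statistical analysis → Write-up.

Backward pass:
LF_Write-up = 44; LS_Write-up = 44−13 = 31
LF_Replicate run = LS_Write-up = 31; LS_Replicate run = 31−2 = 29
LF_Statistical analysis = LS_Write-up = 31; LS_Statistical analysis = 31−13 = 18
LF_Data extraction = LS_Write-up = 31; LS_Data extraction = 31−7 = 24
LF_Imaging = LS_Write-up = 31; LS_Imaging = 31−10 = 21
LF_Incubation = LS_Write-up = 31; LS_Incubation = 31−11 = 20
LF_Run assay = LS_Statistical analysis = 18; LS_Run assay = 18−6 = 12
LF_Sample prep = min(LS_Run assay=12, LS_Data extraction=24, LS_Statistical analysis=18, LS_Replicate run=29) = 12; LS_Sample prep = 12−9 = 3
LF_Calibration = min(LS_Incubation=20, LS_Data extraction=24, LS_Write-up=31) = 20; LS_Calibration = 20−4 = 16
LF_Equipment setup = min(LS_Run assay=12, LS_Imaging=21, LS_Replicate run=29) = 12; LS_Equipment setup = 12−12 = 0
Slack_Replicate run = LS_Replicate run − ES_Replicate run = 29 − 12 = 17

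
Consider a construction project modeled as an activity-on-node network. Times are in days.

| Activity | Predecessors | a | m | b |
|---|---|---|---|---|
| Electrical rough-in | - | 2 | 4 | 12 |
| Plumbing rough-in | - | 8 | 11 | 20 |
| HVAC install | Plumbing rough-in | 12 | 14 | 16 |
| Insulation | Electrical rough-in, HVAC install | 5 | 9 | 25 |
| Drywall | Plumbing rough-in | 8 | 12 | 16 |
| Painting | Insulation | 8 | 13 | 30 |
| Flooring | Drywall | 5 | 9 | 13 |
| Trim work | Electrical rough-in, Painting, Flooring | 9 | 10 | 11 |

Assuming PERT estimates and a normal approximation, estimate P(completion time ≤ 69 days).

0.903

te_Electrical rough-in = (2 + 4·4 + 12)/6 = 30/6 = 5; σ²_Electrical rough-in = ((12−2)/6)² = 2.778
te_Plumbing rough-in = (8 + 4·11 + 20)/6 = 72/6 = 12; σ²_Plumbing rough-in = ((20−8)/6)² = 4.000
te_HVAC install = (12 + 4·14 + 16)/6 = 84/6 = 14; σ²_HVAC install = ((16−12)/6)² = 0.444
te_Insulation = (5 + 4·9 + 25)/6 = 66/6 = 11; σ²_Insulation = ((25−5)/6)² = 11.111
te_Drywall = (8 + 4·12 + 16)/6 = 72/6 = 12; σ²_Drywall = ((16−8)/6)² = 1.778
te_Painting = (8 + 4·13 + 30)/6 = 90/6 = 15; σ²_Painting = ((30−8)/6)² = 13.444
te_Flooring = (5 + 4·9 + 13)/6 = 54/6 = 9; σ²_Flooring = ((13−5)/6)² = 1.778
te_Trim work = (9 + 4·10 + 11)/6 = 60/6 = 10; σ²_Trim work = ((11−9)/6)² = 0.111

Forward pass:
ES_Electrical rough-in = 0; EF_Electrical rough-in = 5
ES_Plumbing rough-in = 0; EF_Plumbing rough-in = 12
ES_HVAC install = 12; EF_HVAC install = 12+14 = 26
ES_Insulation = max(EF_Electrical rough-in=5, EF_HVAC install=26) = 26; EF_Insulation = 26+11 = 37
ES_Drywall = 12; EF_Drywall = 12+12 = 24
ES_Painting = 37; EF_Painting = 37+15 = 52
ES_Flooring = 24; EF_Flooring = 24+9 = 33
ES_Trim work = max(EF_Electrical rough-in=5, EF_Painting=52, EF_Flooring=33) = 52; EF_Trim work = 52+10 = 62
Expected project duration μ = 62 days. Critical path: Plumbing rough-in → HVAC install → Insulation → Painting → Trim work.

Variance along critical path = 4.000 + 0.444 + 11.111 + 13.444 + 0.111 = 29.111; σ = √29.111 = 5.395 days.
Z = (69 − 62) / 5.395 = 1.297
P(T ≤ 69) = Φ(1.297) ≈ 0.903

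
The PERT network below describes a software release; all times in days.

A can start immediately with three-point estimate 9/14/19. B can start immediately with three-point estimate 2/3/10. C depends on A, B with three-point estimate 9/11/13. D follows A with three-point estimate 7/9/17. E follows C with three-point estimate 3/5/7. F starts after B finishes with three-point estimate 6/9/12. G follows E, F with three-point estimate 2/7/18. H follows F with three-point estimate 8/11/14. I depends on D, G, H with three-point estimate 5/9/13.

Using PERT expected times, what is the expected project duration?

47 days

te_A = (9 + 4·14 + 19)/6 = 84/6 = 14
te_B = (2 + 4·3 + 10)/6 = 24/6 = 4
te_C = (9 + 4·11 + 13)/6 = 66/6 = 11
te_D = (7 + 4·9 + 17)/6 = 60/6 = 10
te_E = (3 + 4·5 + 7)/6 = 30/6 = 5
te_F = (6 + 4·9 + 12)/6 = 54/6 = 9
te_G = (2 + 4·7 + 18)/6 = 48/6 = 8
te_H = (8 + 4·11 + 14)/6 = 66/6 = 11
te_I = (5 + 4·9 + 13)/6 = 54/6 = 9

Forward pass:
ES_A = 0; EF_A = 14
ES_B = 0; EF_B = 4
ES_C = max(EF_A=14, EF_B=4) = 14; EF_C = 14+11 = 25
ES_D = 14; EF_D = 14+10 = 24
ES_E = 25; EF_E = 25+5 = 30
ES_F = 4; EF_F = 4+9 = 13
ES_G = max(EF_E=30, EF_F=13) = 30; EF_G = 30+8 = 38
ES_H = 13; EF_H = 13+11 = 24
ES_I = max(EF_D=24, EF_G=38, EF_H=24) = 38; EF_I = 38+9 = 47
Expected project duration μ = 47 days. Critical path: A → C → E → G → I.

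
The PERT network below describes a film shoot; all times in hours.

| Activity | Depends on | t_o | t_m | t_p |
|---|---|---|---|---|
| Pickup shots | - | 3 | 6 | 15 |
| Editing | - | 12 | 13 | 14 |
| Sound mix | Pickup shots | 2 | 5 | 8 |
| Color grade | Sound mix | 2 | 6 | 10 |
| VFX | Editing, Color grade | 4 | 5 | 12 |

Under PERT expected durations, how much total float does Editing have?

5 hours

te_Pickup shots = (3 + 4·6 + 15)/6 = 42/6 = 7
te_Editing = (12 + 4·13 + 14)/6 = 78/6 = 13
te_Sound mix = (2 + 4·5 + 8)/6 = 30/6 = 5
te_Color grade = (2 + 4·6 + 10)/6 = 36/6 = 6
te_VFX = (4 + 4·5 + 12)/6 = 36/6 = 6

Forward pass:
ES_Pickup shots = 0; EF_Pickup shots = 7
ES_Editing = 0; EF_Editing = 13
ES_Sound mix = 7; EF_Sound mix = 7+5 = 12
ES_Color grade = 12; EF_Color grade = 12+6 = 18
ES_VFX = max(EF_Editing=13, EF_Color grade=18) = 18; EF_VFX = 18+6 = 24
Expected project duration μ = 24 hours. Critical path: Pickup shots → Sound mix → Color grade → VFX.

Backward pass:
LF_VFX = 24; LS_VFX = 24−6 = 18
LF_Color grade = LS_VFX = 18; LS_Color grade = 18−6 = 12
LF_Sound mix = LS_Color grade = 12; LS_Sound mix = 12−5 = 7
LF_Editing = LS_VFX = 18; LS_Editing = 18−13 = 5
LF_Pickup shots = LS_Sound mix = 7; LS_Pickup shots = 7−7 = 0
Slack_Editing = LS_Editing − ES_Editing = 5 − 0 = 5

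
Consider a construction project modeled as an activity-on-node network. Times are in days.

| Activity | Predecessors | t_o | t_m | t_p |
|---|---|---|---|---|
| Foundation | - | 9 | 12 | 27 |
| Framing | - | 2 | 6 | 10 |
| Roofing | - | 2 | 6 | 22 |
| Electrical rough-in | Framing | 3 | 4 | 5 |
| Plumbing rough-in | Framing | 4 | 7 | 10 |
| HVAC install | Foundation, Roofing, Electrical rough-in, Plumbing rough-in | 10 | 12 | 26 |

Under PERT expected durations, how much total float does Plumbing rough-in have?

1 days

te_Foundation = (9 + 4·12 + 27)/6 = 84/6 = 14
te_Framing = (2 + 4·6 + 10)/6 = 36/6 = 6
te_Roofing = (2 + 4·6 + 22)/6 = 48/6 = 8
te_Electrical rough-in = (3 + 4·4 + 5)/6 = 24/6 = 4
te_Plumbing rough-in = (4 + 4·7 + 10)/6 = 42/6 = 7
te_HVAC install = (10 + 4·12 + 26)/6 = 84/6 = 14

Forward pass:
ES_Foundation = 0; EF_Foundation = 14
ES_Framing = 0; EF_Framing = 6
ES_Roofing = 0; EF_Roofing = 8
ES_Electrical rough-in = 6; EF_Electrical rough-in = 6+4 = 10
ES_Plumbing rough-in = 6; EF_Plumbing rough-in = 6+7 = 13
ES_HVAC install = max(EF_Foundation=14, EF_Roofing=8, EF_Electrical rough-in=10, EF_Plumbing rough-in=13) = 14; EF_HVAC install = 14+14 = 28
Expected project duration μ = 28 days. Critical path: Foundation → HVAC install.

Backward pass:
LF_HVAC install = 28; LS_HVAC install = 28−14 = 14
LF_Plumbing rough-in = LS_HVAC install = 14; LS_Plumbing rough-in = 14−7 = 7
LF_Electrical rough-in = LS_HVAC install = 14; LS_Electrical rough-in = 14−4 = 10
LF_Roofing = LS_HVAC install = 14; LS_Roofing = 14−8 = 6
LF_Framing = min(LS_Electrical rough-in=10, LS_Plumbing rough-in=7) = 7; LS_Framing = 7−6 = 1
LF_Foundation = LS_HVAC install = 14; LS_Foundation = 14−14 = 0
Slack_Plumbing rough-in = LS_Plumbing rough-in − ES_Plumbing rough-in = 7 − 6 = 1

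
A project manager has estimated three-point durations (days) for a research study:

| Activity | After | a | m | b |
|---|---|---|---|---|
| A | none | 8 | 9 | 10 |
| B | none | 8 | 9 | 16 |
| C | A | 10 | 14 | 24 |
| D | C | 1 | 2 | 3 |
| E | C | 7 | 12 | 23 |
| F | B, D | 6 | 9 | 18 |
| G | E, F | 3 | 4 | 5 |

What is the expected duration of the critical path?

te_A = (8 + 4·9 + 10)/6 = 54/6 = 9
te_B = (8 + 4·9 + 16)/6 = 60/6 = 10
te_C = (10 + 4·14 + 24)/6 = 90/6 = 15
te_D = (1 + 4·2 + 3)/6 = 12/6 = 2
te_E = (7 + 4·12 + 23)/6 = 78/6 = 13
te_F = (6 + 4·9 + 18)/6 = 60/6 = 10
te_G = (3 + 4·4 + 5)/6 = 24/6 = 4

Forward pass:
ES_A = 0; EF_A = 9
ES_B = 0; EF_B = 10
ES_C = 9; EF_C = 9+15 = 24
ES_D = 24; EF_D = 24+2 = 26
ES_E = 24; EF_E = 24+13 = 37
ES_F = max(EF_B=10, EF_D=26) = 26; EF_F = 26+10 = 36
ES_G = max(EF_E=37, EF_F=36) = 37; EF_G = 37+4 = 41
Expected project duration μ = 41 days. Critical path: A → C → E → G.

41 days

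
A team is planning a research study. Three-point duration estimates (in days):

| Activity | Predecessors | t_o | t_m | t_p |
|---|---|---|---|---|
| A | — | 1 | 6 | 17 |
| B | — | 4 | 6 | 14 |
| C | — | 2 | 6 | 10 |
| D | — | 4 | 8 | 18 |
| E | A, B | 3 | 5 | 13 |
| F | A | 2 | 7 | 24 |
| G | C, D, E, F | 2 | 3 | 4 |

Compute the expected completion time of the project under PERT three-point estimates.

te_A = (1 + 4·6 + 17)/6 = 42/6 = 7
te_B = (4 + 4·6 + 14)/6 = 42/6 = 7
te_C = (2 + 4·6 + 10)/6 = 36/6 = 6
te_D = (4 + 4·8 + 18)/6 = 54/6 = 9
te_E = (3 + 4·5 + 13)/6 = 36/6 = 6
te_F = (2 + 4·7 + 24)/6 = 54/6 = 9
te_G = (2 + 4·3 + 4)/6 = 18/6 = 3

Forward pass:
ES_A = 0; EF_A = 7
ES_B = 0; EF_B = 7
ES_C = 0; EF_C = 6
ES_D = 0; EF_D = 9
ES_E = max(EF_A=7, EF_B=7) = 7; EF_E = 7+6 = 13
ES_F = 7; EF_F = 7+9 = 16
ES_G = max(EF_C=6, EF_D=9, EF_E=13, EF_F=16) = 16; EF_G = 16+3 = 19
Expected project duration μ = 19 days. Critical path: A → F → G.

19 days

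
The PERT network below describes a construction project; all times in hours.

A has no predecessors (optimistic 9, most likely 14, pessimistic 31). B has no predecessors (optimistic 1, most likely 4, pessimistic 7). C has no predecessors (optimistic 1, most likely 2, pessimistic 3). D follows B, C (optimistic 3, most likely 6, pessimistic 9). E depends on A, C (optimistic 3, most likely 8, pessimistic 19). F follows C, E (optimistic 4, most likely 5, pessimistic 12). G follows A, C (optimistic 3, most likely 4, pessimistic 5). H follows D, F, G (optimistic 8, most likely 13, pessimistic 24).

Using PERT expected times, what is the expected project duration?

45 hours

te_A = (9 + 4·14 + 31)/6 = 96/6 = 16
te_B = (1 + 4·4 + 7)/6 = 24/6 = 4
te_C = (1 + 4·2 + 3)/6 = 12/6 = 2
te_D = (3 + 4·6 + 9)/6 = 36/6 = 6
te_E = (3 + 4·8 + 19)/6 = 54/6 = 9
te_F = (4 + 4·5 + 12)/6 = 36/6 = 6
te_G = (3 + 4·4 + 5)/6 = 24/6 = 4
te_H = (8 + 4·13 + 24)/6 = 84/6 = 14

Forward pass:
ES_A = 0; EF_A = 16
ES_B = 0; EF_B = 4
ES_C = 0; EF_C = 2
ES_D = max(EF_B=4, EF_C=2) = 4; EF_D = 4+6 = 10
ES_E = max(EF_A=16, EF_C=2) = 16; EF_E = 16+9 = 25
ES_F = max(EF_C=2, EF_E=25) = 25; EF_F = 25+6 = 31
ES_G = max(EF_A=16, EF_C=2) = 16; EF_G = 16+4 = 20
ES_H = max(EF_D=10, EF_F=31, EF_G=20) = 31; EF_H = 31+14 = 45
Expected project duration μ = 45 hours. Critical path: A → E → F → H.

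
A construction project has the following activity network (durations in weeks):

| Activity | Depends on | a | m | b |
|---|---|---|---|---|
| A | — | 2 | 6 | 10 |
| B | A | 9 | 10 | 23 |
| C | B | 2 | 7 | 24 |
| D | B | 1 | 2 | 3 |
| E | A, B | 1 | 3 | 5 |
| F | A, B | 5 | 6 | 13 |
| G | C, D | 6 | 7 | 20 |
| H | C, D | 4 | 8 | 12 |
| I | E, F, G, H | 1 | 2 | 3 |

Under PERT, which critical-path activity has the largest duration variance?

te_A = (2 + 4·6 + 10)/6 = 36/6 = 6; σ²_A = ((10−2)/6)² = 1.778
te_B = (9 + 4·10 + 23)/6 = 72/6 = 12; σ²_B = ((23−9)/6)² = 5.444
te_C = (2 + 4·7 + 24)/6 = 54/6 = 9; σ²_C = ((24−2)/6)² = 13.444
te_D = (1 + 4·2 + 3)/6 = 12/6 = 2; σ²_D = ((3−1)/6)² = 0.111
te_E = (1 + 4·3 + 5)/6 = 18/6 = 3; σ²_E = ((5−1)/6)² = 0.444
te_F = (5 + 4·6 + 13)/6 = 42/6 = 7; σ²_F = ((13−5)/6)² = 1.778
te_G = (6 + 4·7 + 20)/6 = 54/6 = 9; σ²_G = ((20−6)/6)² = 5.444
te_H = (4 + 4·8 + 12)/6 = 48/6 = 8; σ²_H = ((12−4)/6)² = 1.778
te_I = (1 + 4·2 + 3)/6 = 12/6 = 2; σ²_I = ((3−1)/6)² = 0.111

Forward pass:
ES_A = 0; EF_A = 6
ES_B = 6; EF_B = 6+12 = 18
ES_C = 18; EF_C = 18+9 = 27
ES_D = 18; EF_D = 18+2 = 20
ES_E = max(EF_A=6, EF_B=18) = 18; EF_E = 18+3 = 21
ES_F = max(EF_A=6, EF_B=18) = 18; EF_F = 18+7 = 25
ES_G = max(EF_C=27, EF_D=20) = 27; EF_G = 27+9 = 36
ES_H = max(EF_C=27, EF_D=20) = 27; EF_H = 27+8 = 35
ES_I = max(EF_E=21, EF_F=25, EF_G=36, EF_H=35) = 36; EF_I = 36+2 = 38
Expected project duration μ = 38 weeks. Critical path: A → B → C → G → I.

Variances on critical path: σ²_A=1.778, σ²_B=5.444, σ²_C=13.444, σ²_G=5.444, σ²_I=0.111.
Largest is σ²_C = 13.444.

C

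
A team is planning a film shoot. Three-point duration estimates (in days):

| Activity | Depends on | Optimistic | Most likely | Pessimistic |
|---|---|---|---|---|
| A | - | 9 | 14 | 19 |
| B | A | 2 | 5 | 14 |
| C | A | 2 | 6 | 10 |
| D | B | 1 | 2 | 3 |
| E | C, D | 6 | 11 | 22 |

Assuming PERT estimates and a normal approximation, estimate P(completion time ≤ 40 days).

0.946

te_A = (9 + 4·14 + 19)/6 = 84/6 = 14; σ²_A = ((19−9)/6)² = 2.778
te_B = (2 + 4·5 + 14)/6 = 36/6 = 6; σ²_B = ((14−2)/6)² = 4.000
te_C = (2 + 4·6 + 10)/6 = 36/6 = 6; σ²_C = ((10−2)/6)² = 1.778
te_D = (1 + 4·2 + 3)/6 = 12/6 = 2; σ²_D = ((3−1)/6)² = 0.111
te_E = (6 + 4·11 + 22)/6 = 72/6 = 12; σ²_E = ((22−6)/6)² = 7.111

Forward pass:
ES_A = 0; EF_A = 14
ES_B = 14; EF_B = 14+6 = 20
ES_C = 14; EF_C = 14+6 = 20
ES_D = 20; EF_D = 20+2 = 22
ES_E = max(EF_C=20, EF_D=22) = 22; EF_E = 22+12 = 34
Expected project duration μ = 34 days. Critical path: A → B → D → E.

Variance along critical path = 2.778 + 4.000 + 0.111 + 7.111 = 14.000; σ = √14.000 = 3.742 days.
Z = (40 − 34) / 3.742 = 1.604
P(T ≤ 40) = Φ(1.604) ≈ 0.946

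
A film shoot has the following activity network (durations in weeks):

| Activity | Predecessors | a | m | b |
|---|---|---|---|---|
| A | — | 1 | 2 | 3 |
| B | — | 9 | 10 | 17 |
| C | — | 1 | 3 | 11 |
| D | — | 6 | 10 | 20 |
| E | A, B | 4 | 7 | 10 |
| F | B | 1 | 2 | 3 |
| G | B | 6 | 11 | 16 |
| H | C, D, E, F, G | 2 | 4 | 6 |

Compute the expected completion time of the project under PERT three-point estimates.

26 weeks

te_A = (1 + 4·2 + 3)/6 = 12/6 = 2
te_B = (9 + 4·10 + 17)/6 = 66/6 = 11
te_C = (1 + 4·3 + 11)/6 = 24/6 = 4
te_D = (6 + 4·10 + 20)/6 = 66/6 = 11
te_E = (4 + 4·7 + 10)/6 = 42/6 = 7
te_F = (1 + 4·2 + 3)/6 = 12/6 = 2
te_G = (6 + 4·11 + 16)/6 = 66/6 = 11
te_H = (2 + 4·4 + 6)/6 = 24/6 = 4

Forward pass:
ES_A = 0; EF_A = 2
ES_B = 0; EF_B = 11
ES_C = 0; EF_C = 4
ES_D = 0; EF_D = 11
ES_E = max(EF_A=2, EF_B=11) = 11; EF_E = 11+7 = 18
ES_F = 11; EF_F = 11+2 = 13
ES_G = 11; EF_G = 11+11 = 22
ES_H = max(EF_C=4, EF_D=11, EF_E=18, EF_F=13, EF_G=22) = 22; EF_H = 22+4 = 26
Expected project duration μ = 26 weeks. Critical path: B → G → H.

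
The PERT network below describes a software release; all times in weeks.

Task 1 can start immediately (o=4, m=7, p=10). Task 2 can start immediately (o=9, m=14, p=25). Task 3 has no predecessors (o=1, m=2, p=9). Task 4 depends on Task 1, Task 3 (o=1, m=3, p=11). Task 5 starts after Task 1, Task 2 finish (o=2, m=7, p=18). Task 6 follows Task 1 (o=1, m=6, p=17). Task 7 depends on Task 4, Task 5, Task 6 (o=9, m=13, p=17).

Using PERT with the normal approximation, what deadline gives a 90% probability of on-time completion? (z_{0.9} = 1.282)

41.1 weeks

te_Task 1 = (4 + 4·7 + 10)/6 = 42/6 = 7; σ²_Task 1 = ((10−4)/6)² = 1.000
te_Task 2 = (9 + 4·14 + 25)/6 = 90/6 = 15; σ²_Task 2 = ((25−9)/6)² = 7.111
te_Task 3 = (1 + 4·2 + 9)/6 = 18/6 = 3; σ²_Task 3 = ((9−1)/6)² = 1.778
te_Task 4 = (1 + 4·3 + 11)/6 = 24/6 = 4; σ²_Task 4 = ((11−1)/6)² = 2.778
te_Task 5 = (2 + 4·7 + 18)/6 = 48/6 = 8; σ²_Task 5 = ((18−2)/6)² = 7.111
te_Task 6 = (1 + 4·6 + 17)/6 = 42/6 = 7; σ²_Task 6 = ((17−1)/6)² = 7.111
te_Task 7 = (9 + 4·13 + 17)/6 = 78/6 = 13; σ²_Task 7 = ((17−9)/6)² = 1.778

Forward pass:
ES_Task 1 = 0; EF_Task 1 = 7
ES_Task 2 = 0; EF_Task 2 = 15
ES_Task 3 = 0; EF_Task 3 = 3
ES_Task 4 = max(EF_Task 1=7, EF_Task 3=3) = 7; EF_Task 4 = 7+4 = 11
ES_Task 5 = max(EF_Task 1=7, EF_Task 2=15) = 15; EF_Task 5 = 15+8 = 23
ES_Task 6 = 7; EF_Task 6 = 7+7 = 14
ES_Task 7 = max(EF_Task 4=11, EF_Task 5=23, EF_Task 6=14) = 23; EF_Task 7 = 23+13 = 36
Expected project duration μ = 36 weeks. Critical path: Task 2 → Task 5 → Task 7.

Variance along critical path = 7.111 + 7.111 + 1.778 = 16.000; σ = 4.000 weeks.
D = μ + z·σ = 36 + 1.282·4.000 = 41.1 weeks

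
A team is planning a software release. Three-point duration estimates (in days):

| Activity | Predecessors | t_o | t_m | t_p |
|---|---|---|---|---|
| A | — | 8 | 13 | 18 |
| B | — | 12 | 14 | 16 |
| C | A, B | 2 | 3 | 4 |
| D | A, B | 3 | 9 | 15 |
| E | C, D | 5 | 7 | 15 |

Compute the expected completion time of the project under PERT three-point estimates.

31 days

te_A = (8 + 4·13 + 18)/6 = 78/6 = 13
te_B = (12 + 4·14 + 16)/6 = 84/6 = 14
te_C = (2 + 4·3 + 4)/6 = 18/6 = 3
te_D = (3 + 4·9 + 15)/6 = 54/6 = 9
te_E = (5 + 4·7 + 15)/6 = 48/6 = 8

Forward pass:
ES_A = 0; EF_A = 13
ES_B = 0; EF_B = 14
ES_C = max(EF_A=13, EF_B=14) = 14; EF_C = 14+3 = 17
ES_D = max(EF_A=13, EF_B=14) = 14; EF_D = 14+9 = 23
ES_E = max(EF_C=17, EF_D=23) = 23; EF_E = 23+8 = 31
Expected project duration μ = 31 days. Critical path: B → D → E.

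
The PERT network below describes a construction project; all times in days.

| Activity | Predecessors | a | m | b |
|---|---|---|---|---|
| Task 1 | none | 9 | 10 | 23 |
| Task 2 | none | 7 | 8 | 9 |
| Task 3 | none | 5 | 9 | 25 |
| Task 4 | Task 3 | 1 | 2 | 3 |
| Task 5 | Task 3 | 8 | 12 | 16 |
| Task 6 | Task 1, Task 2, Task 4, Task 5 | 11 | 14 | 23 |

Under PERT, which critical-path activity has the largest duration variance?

Task 3

te_Task 1 = (9 + 4·10 + 23)/6 = 72/6 = 12; σ²_Task 1 = ((23−9)/6)² = 5.444
te_Task 2 = (7 + 4·8 + 9)/6 = 48/6 = 8; σ²_Task 2 = ((9−7)/6)² = 0.111
te_Task 3 = (5 + 4·9 + 25)/6 = 66/6 = 11; σ²_Task 3 = ((25−5)/6)² = 11.111
te_Task 4 = (1 + 4·2 + 3)/6 = 12/6 = 2; σ²_Task 4 = ((3−1)/6)² = 0.111
te_Task 5 = (8 + 4·12 + 16)/6 = 72/6 = 12; σ²_Task 5 = ((16−8)/6)² = 1.778
te_Task 6 = (11 + 4·14 + 23)/6 = 90/6 = 15; σ²_Task 6 = ((23−11)/6)² = 4.000

Forward pass:
ES_Task 1 = 0; EF_Task 1 = 12
ES_Task 2 = 0; EF_Task 2 = 8
ES_Task 3 = 0; EF_Task 3 = 11
ES_Task 4 = 11; EF_Task 4 = 11+2 = 13
ES_Task 5 = 11; EF_Task 5 = 11+12 = 23
ES_Task 6 = max(EF_Task 1=12, EF_Task 2=8, EF_Task 4=13, EF_Task 5=23) = 23; EF_Task 6 = 23+15 = 38
Expected project duration μ = 38 days. Critical path: Task 3 → Task 5 → Task 6.

Variances on critical path: σ²_Task 3=11.111, σ²_Task 5=1.778, σ²_Task 6=4.000.
Largest is σ²_Task 3 = 11.111.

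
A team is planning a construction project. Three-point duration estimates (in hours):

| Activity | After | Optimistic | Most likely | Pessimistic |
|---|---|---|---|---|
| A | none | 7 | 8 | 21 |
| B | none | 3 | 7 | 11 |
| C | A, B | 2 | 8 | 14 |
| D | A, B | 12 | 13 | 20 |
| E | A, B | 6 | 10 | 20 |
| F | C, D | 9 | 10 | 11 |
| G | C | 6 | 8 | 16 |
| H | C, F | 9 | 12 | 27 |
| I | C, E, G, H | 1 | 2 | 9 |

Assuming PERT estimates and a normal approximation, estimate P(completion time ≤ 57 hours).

0.921

te_A = (7 + 4·8 + 21)/6 = 60/6 = 10; σ²_A = ((21−7)/6)² = 5.444
te_B = (3 + 4·7 + 11)/6 = 42/6 = 7; σ²_B = ((11−3)/6)² = 1.778
te_C = (2 + 4·8 + 14)/6 = 48/6 = 8; σ²_C = ((14−2)/6)² = 4.000
te_D = (12 + 4·13 + 20)/6 = 84/6 = 14; σ²_D = ((20−12)/6)² = 1.778
te_E = (6 + 4·10 + 20)/6 = 66/6 = 11; σ²_E = ((20−6)/6)² = 5.444
te_F = (9 + 4·10 + 11)/6 = 60/6 = 10; σ²_F = ((11−9)/6)² = 0.111
te_G = (6 + 4·8 + 16)/6 = 54/6 = 9; σ²_G = ((16−6)/6)² = 2.778
te_H = (9 + 4·12 + 27)/6 = 84/6 = 14; σ²_H = ((27−9)/6)² = 9.000
te_I = (1 + 4·2 + 9)/6 = 18/6 = 3; σ²_I = ((9−1)/6)² = 1.778

Forward pass:
ES_A = 0; EF_A = 10
ES_B = 0; EF_B = 7
ES_C = max(EF_A=10, EF_B=7) = 10; EF_C = 10+8 = 18
ES_D = max(EF_A=10, EF_B=7) = 10; EF_D = 10+14 = 24
ES_E = max(EF_A=10, EF_B=7) = 10; EF_E = 10+11 = 21
ES_F = max(EF_C=18, EF_D=24) = 24; EF_F = 24+10 = 34
ES_G = 18; EF_G = 18+9 = 27
ES_H = max(EF_C=18, EF_F=34) = 34; EF_H = 34+14 = 48
ES_I = max(EF_C=18, EF_E=21, EF_G=27, EF_H=48) = 48; EF_I = 48+3 = 51
Expected project duration μ = 51 hours. Critical path: A → D → F → H → I.

Variance along critical path = 5.444 + 1.778 + 0.111 + 9.000 + 1.778 = 18.111; σ = √18.111 = 4.256 hours.
Z = (57 − 51) / 4.256 = 1.410
P(T ≤ 57) = Φ(1.410) ≈ 0.921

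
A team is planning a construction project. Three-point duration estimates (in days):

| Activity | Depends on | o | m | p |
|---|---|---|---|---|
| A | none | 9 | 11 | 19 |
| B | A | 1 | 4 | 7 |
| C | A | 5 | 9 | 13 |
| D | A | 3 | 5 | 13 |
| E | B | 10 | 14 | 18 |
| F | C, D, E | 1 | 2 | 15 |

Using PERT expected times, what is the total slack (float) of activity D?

te_A = (9 + 4·11 + 19)/6 = 72/6 = 12
te_B = (1 + 4·4 + 7)/6 = 24/6 = 4
te_C = (5 + 4·9 + 13)/6 = 54/6 = 9
te_D = (3 + 4·5 + 13)/6 = 36/6 = 6
te_E = (10 + 4·14 + 18)/6 = 84/6 = 14
te_F = (1 + 4·2 + 15)/6 = 24/6 = 4

Forward pass:
ES_A = 0; EF_A = 12
ES_B = 12; EF_B = 12+4 = 16
ES_C = 12; EF_C = 12+9 = 21
ES_D = 12; EF_D = 12+6 = 18
ES_E = 16; EF_E = 16+14 = 30
ES_F = max(EF_C=21, EF_D=18, EF_E=30) = 30; EF_F = 30+4 = 34
Expected project duration μ = 34 days. Critical path: A → B → E → F.

Backward pass:
LF_F = 34; LS_F = 34−4 = 30
LF_E = LS_F = 30; LS_E = 30−14 = 16
LF_D = LS_F = 30; LS_D = 30−6 = 24
LF_C = LS_F = 30; LS_C = 30−9 = 21
LF_B = LS_E = 16; LS_B = 16−4 = 12
LF_A = min(LS_B=12, LS_C=21, LS_D=24) = 12; LS_A = 12−12 = 0
Slack_D = LS_D − ES_D = 24 − 12 = 12

12 days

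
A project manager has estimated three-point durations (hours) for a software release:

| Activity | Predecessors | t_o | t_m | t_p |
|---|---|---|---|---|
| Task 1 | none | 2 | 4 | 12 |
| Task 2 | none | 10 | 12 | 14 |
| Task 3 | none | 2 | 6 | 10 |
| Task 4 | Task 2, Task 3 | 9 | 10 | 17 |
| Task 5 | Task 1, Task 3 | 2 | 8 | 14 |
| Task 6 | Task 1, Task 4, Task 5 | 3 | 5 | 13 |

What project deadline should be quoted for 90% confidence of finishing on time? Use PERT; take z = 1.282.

31.9 hours

te_Task 1 = (2 + 4·4 + 12)/6 = 30/6 = 5; σ²_Task 1 = ((12−2)/6)² = 2.778
te_Task 2 = (10 + 4·12 + 14)/6 = 72/6 = 12; σ²_Task 2 = ((14−10)/6)² = 0.444
te_Task 3 = (2 + 4·6 + 10)/6 = 36/6 = 6; σ²_Task 3 = ((10−2)/6)² = 1.778
te_Task 4 = (9 + 4·10 + 17)/6 = 66/6 = 11; σ²_Task 4 = ((17−9)/6)² = 1.778
te_Task 5 = (2 + 4·8 + 14)/6 = 48/6 = 8; σ²_Task 5 = ((14−2)/6)² = 4.000
te_Task 6 = (3 + 4·5 + 13)/6 = 36/6 = 6; σ²_Task 6 = ((13−3)/6)² = 2.778

Forward pass:
ES_Task 1 = 0; EF_Task 1 = 5
ES_Task 2 = 0; EF_Task 2 = 12
ES_Task 3 = 0; EF_Task 3 = 6
ES_Task 4 = max(EF_Task 2=12, EF_Task 3=6) = 12; EF_Task 4 = 12+11 = 23
ES_Task 5 = max(EF_Task 1=5, EF_Task 3=6) = 6; EF_Task 5 = 6+8 = 14
ES_Task 6 = max(EF_Task 1=5, EF_Task 4=23, EF_Task 5=14) = 23; EF_Task 6 = 23+6 = 29
Expected project duration μ = 29 hours. Critical path: Task 2 → Task 4 → Task 6.

Variance along critical path = 0.444 + 1.778 + 2.778 = 5.000; σ = 2.236 hours.
D = μ + z·σ = 29 + 1.282·2.236 = 31.9 hours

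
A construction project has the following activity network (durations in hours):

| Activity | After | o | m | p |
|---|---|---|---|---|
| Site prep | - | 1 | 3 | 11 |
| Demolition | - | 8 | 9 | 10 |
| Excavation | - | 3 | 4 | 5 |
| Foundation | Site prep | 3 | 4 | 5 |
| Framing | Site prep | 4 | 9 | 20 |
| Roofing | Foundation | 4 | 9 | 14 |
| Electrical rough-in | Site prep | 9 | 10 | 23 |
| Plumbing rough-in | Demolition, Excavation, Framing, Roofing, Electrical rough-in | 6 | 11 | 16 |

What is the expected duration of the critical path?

28 hours

te_Site prep = (1 + 4·3 + 11)/6 = 24/6 = 4
te_Demolition = (8 + 4·9 + 10)/6 = 54/6 = 9
te_Excavation = (3 + 4·4 + 5)/6 = 24/6 = 4
te_Foundation = (3 + 4·4 + 5)/6 = 24/6 = 4
te_Framing = (4 + 4·9 + 20)/6 = 60/6 = 10
te_Roofing = (4 + 4·9 + 14)/6 = 54/6 = 9
te_Electrical rough-in = (9 + 4·10 + 23)/6 = 72/6 = 12
te_Plumbing rough-in = (6 + 4·11 + 16)/6 = 66/6 = 11

Forward pass:
ES_Site prep = 0; EF_Site prep = 4
ES_Demolition = 0; EF_Demolition = 9
ES_Excavation = 0; EF_Excavation = 4
ES_Foundation = 4; EF_Foundation = 4+4 = 8
ES_Framing = 4; EF_Framing = 4+10 = 14
ES_Roofing = 8; EF_Roofing = 8+9 = 17
ES_Electrical rough-in = 4; EF_Electrical rough-in = 4+12 = 16
ES_Plumbing rough-in = max(EF_Demolition=9, EF_Excavation=4, EF_Framing=14, EF_Roofing=17, EF_Electrical rough-in=16) = 17; EF_Plumbing rough-in = 17+11 = 28
Expected project duration μ = 28 hours. Critical path: Site prep → Foundation → Roofing → Plumbing rough-in.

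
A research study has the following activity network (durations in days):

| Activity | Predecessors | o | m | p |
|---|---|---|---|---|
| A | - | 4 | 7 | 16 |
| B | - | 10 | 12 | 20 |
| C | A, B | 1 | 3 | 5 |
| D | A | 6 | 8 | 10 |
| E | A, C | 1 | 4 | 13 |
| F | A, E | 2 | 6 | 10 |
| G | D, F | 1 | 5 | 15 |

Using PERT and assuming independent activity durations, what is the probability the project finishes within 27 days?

0.057

te_A = (4 + 4·7 + 16)/6 = 48/6 = 8; σ²_A = ((16−4)/6)² = 4.000
te_B = (10 + 4·12 + 20)/6 = 78/6 = 13; σ²_B = ((20−10)/6)² = 2.778
te_C = (1 + 4·3 + 5)/6 = 18/6 = 3; σ²_C = ((5−1)/6)² = 0.444
te_D = (6 + 4·8 + 10)/6 = 48/6 = 8; σ²_D = ((10−6)/6)² = 0.444
te_E = (1 + 4·4 + 13)/6 = 30/6 = 5; σ²_E = ((13−1)/6)² = 4.000
te_F = (2 + 4·6 + 10)/6 = 36/6 = 6; σ²_F = ((10−2)/6)² = 1.778
te_G = (1 + 4·5 + 15)/6 = 36/6 = 6; σ²_G = ((15−1)/6)² = 5.444

Forward pass:
ES_A = 0; EF_A = 8
ES_B = 0; EF_B = 13
ES_C = max(EF_A=8, EF_B=13) = 13; EF_C = 13+3 = 16
ES_D = 8; EF_D = 8+8 = 16
ES_E = max(EF_A=8, EF_C=16) = 16; EF_E = 16+5 = 21
ES_F = max(EF_A=8, EF_E=21) = 21; EF_F = 21+6 = 27
ES_G = max(EF_D=16, EF_F=27) = 27; EF_G = 27+6 = 33
Expected project duration μ = 33 days. Critical path: B → C → E → F → G.

Variance along critical path = 2.778 + 0.444 + 4.000 + 1.778 + 5.444 = 14.444; σ = √14.444 = 3.801 days.
Z = (27 − 33) / 3.801 = -1.579
P(T ≤ 27) = Φ(-1.579) ≈ 0.057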